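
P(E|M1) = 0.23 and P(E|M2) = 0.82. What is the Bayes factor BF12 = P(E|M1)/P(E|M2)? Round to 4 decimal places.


Bayes factor BF12 = P(E|M1) / P(E|M2)
= 0.23 / 0.82
= 0.2805

0.2805


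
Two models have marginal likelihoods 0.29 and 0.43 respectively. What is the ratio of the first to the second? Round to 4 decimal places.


Evidence ratio = 0.29 / 0.43
= 0.6744

0.6744


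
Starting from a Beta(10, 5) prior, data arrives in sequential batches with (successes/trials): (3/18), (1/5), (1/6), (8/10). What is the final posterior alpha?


In sequential Bayesian updating, we sum all successes.
Total successes = 13
Final alpha = 10 + 13 = 23

23


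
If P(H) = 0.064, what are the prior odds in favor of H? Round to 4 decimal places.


Prior odds = P(H) / (1 - P(H))
= 0.064 / 0.936
= 0.0684

0.0684


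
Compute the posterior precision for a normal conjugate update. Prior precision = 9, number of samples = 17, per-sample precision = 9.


tau_post = tau_0 + n * tau
= 9 + 17 * 9 = 162

162


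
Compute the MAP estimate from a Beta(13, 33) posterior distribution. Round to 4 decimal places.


MAP = mode of Beta distribution
= (alpha - 1)/(alpha + beta - 2)
= (13-1)/(13+33-2)
= 12/44 = 0.2727

0.2727


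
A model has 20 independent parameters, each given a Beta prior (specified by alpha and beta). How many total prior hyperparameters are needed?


Each Beta prior needs 2 hyperparameters (alpha and beta).
Total = 2 * 20 = 40

40


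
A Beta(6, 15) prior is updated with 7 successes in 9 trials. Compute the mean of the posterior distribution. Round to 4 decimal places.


After update: Beta(13, 17)
Mean = 13 / (13 + 17) = 13 / 30
= 0.4333

0.4333


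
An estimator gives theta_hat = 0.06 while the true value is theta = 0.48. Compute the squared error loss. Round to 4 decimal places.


The squared error loss is (theta_hat - theta)^2
= (0.06 - 0.48)^2
= (-0.42)^2 = 0.1764

0.1764


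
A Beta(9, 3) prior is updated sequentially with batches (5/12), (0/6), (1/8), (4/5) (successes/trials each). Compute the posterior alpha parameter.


Sequential conjugate updating is equivalent to a single batch update.
Total successes across all batches = 10
alpha_posterior = alpha_prior + total_successes = 9 + 10
= 19

19


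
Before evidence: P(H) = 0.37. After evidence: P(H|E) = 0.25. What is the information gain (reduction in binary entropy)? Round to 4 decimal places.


Prior entropy = 0.9507
Posterior entropy = 0.8113
Information gain = 0.9507 - 0.8113 = 0.1394

0.1394


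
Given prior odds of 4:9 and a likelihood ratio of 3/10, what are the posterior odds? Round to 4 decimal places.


Posterior odds = prior odds * LR
Prior odds = 4/9 = 0.4444
LR = 3/10 = 0.3
Posterior odds = 0.4444 * 0.3 = 0.1333

0.1333


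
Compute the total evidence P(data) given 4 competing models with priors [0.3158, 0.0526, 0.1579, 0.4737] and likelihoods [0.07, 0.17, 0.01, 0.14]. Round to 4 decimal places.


Marginal likelihood = sum P(model_i) * P(data|model_i)
Model 1: 0.3158 * 0.07 = 0.0221
Model 2: 0.0526 * 0.17 = 0.0089
Model 3: 0.1579 * 0.01 = 0.0016
Model 4: 0.4737 * 0.14 = 0.0663
Total = 0.0989

0.0989


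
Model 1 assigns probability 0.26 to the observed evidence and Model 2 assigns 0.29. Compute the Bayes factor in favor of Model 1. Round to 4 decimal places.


BF = P(data|M1) / P(data|M2)
= 0.26 / 0.29 = 0.8966

0.8966


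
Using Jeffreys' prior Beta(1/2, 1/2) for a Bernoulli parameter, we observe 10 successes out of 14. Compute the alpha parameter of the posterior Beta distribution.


Conjugate update: Beta(0.5 + k, 0.5 + n - k).
k = 10, n - k = 4
Posterior alpha = 0.5 + k = 0.5 + 10 = 10.5

10.5


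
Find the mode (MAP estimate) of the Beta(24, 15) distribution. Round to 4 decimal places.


For Beta(a,b) with a,b > 1:
Mode = (a-1)/(a+b-2) = (24-1)/(39-2)
= 23/37 = 0.6216

0.6216


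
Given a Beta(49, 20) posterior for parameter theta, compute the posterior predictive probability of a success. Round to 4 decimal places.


For a Beta-Bernoulli model, the predictive probability is the mean:
P(success) = 49/(49+20) = 49/69 = 0.7101

0.7101


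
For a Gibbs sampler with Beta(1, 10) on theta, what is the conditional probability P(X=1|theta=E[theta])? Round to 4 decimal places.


E[theta] = 1/(1+10) = 0.0909
P(X=1|theta) = theta = 0.0909

0.0909


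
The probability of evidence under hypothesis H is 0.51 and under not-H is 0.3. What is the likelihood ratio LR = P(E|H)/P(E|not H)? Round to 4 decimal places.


LR = 0.51 / 0.3
= 1.7

1.7


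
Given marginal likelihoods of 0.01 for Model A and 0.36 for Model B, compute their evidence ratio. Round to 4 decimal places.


Ratio = ML(A) / ML(B) = 0.01/0.36
= 0.0278

0.0278


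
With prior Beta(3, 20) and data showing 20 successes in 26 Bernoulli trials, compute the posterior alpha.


Conjugate update: alpha_posterior = alpha_prior + k
= 3 + 20 = 23

23


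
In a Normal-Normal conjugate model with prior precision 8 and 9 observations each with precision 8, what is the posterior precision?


Posterior precision = prior precision + n * observation precision
= 8 + 9 * 8
= 8 + 72 = 80

80


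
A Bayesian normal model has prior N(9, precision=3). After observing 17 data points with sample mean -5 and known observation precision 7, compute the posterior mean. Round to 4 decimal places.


Posterior mean = (prior_precision * prior_mean + n * data_precision * data_mean) / (prior_precision + n * data_precision)
Numerator = 3*9 + 17*7*-5 = -568
Denominator = 3 + 17*7 = 122
Posterior mean = -4.6557

-4.6557


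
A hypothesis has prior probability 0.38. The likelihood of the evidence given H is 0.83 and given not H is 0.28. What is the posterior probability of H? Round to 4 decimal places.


Using Bayes' theorem:
P(E) = 0.38 * 0.83 + 0.62 * 0.28
P(E) = 0.489
P(H|E) = (0.38 * 0.83) / 0.489 = 0.645

0.645


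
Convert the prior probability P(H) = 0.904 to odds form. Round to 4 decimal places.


P(not H) = 1 - 0.904 = 0.096
Odds = 0.904 / 0.096 = 9.4167

9.4167


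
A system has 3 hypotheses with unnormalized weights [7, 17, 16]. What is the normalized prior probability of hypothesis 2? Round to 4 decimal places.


The normalized prior is the weight divided by the total.
Total weight = 40
P(H2) = 17 / 40 = 0.425

0.425


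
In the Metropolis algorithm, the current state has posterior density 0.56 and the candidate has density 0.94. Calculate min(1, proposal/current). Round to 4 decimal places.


Ratio = 0.94/0.56 = 1.6786
Acceptance probability = min(1, 1.6786)
= 1.0

1.0


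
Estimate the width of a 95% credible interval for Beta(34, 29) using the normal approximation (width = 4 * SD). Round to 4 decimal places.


For Beta(a,b): Var = ab/((a+b)^2(a+b+1))
Var = 0.0039, SD = 0.0623
Approximate 95% CI width = 4 * 0.0623 = 0.2492

0.2492


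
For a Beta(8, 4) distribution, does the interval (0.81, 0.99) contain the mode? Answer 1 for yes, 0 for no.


Mode of Beta(a,b) = (a-1)/(a+b-2)
= (8-1)/(8+4-2) = 0.7
Check: 0.81 <= 0.7 <= 0.99?
Result: 0

0


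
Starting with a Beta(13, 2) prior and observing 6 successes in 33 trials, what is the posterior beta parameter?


Posterior beta = prior beta + failures
Failures = 33 - 6 = 27
beta_post = 2 + 27 = 29

29


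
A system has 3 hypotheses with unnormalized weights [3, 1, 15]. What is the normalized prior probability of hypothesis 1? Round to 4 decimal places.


The normalized prior is the weight divided by the total.
Total weight = 19
P(H1) = 3 / 19 = 0.1579

0.1579


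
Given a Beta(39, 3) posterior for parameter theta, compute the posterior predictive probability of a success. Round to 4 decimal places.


For a Beta-Bernoulli model, the predictive probability is the mean:
P(success) = 39/(39+3) = 39/42 = 0.9286

0.9286


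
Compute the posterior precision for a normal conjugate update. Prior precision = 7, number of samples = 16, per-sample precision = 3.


tau_post = tau_0 + n * tau
= 7 + 16 * 3 = 55

55


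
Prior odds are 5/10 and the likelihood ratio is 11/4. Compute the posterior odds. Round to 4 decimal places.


Posterior odds = prior odds * likelihood ratio
= (5/10) * (11/4)
= 55 / 40
= 1.375

1.375


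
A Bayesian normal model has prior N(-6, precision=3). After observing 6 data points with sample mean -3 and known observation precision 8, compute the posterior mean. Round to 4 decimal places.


Posterior mean = (prior_precision * prior_mean + n * data_precision * data_mean) / (prior_precision + n * data_precision)
Numerator = 3*-6 + 6*8*-3 = -162
Denominator = 3 + 6*8 = 51
Posterior mean = -3.1765

-3.1765


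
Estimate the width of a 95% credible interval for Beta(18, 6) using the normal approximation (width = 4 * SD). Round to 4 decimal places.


For Beta(a,b): Var = ab/((a+b)^2(a+b+1))
Var = 0.0075, SD = 0.0866
Approximate 95% CI width = 4 * 0.0866 = 0.3464

0.3464


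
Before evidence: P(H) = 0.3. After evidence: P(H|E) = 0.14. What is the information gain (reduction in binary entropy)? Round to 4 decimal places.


Prior entropy = 0.8813
Posterior entropy = 0.5842
Information gain = 0.8813 - 0.5842 = 0.2971

0.2971


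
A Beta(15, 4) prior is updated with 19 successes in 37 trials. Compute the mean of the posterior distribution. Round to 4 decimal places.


After update: Beta(34, 22)
Mean = 34 / (34 + 22) = 34 / 56
= 0.6071

0.6071


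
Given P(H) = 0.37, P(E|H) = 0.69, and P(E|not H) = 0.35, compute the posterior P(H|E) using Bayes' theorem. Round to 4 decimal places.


By Bayes' theorem: P(H|E) = P(E|H)*P(H) / P(E)
P(E) = P(E|H)*P(H) + P(E|not H)*P(not H)
P(E) = 0.69*0.37 + 0.35*0.63 = 0.4758
P(H|E) = 0.69*0.37 / 0.4758 = 0.5366

0.5366


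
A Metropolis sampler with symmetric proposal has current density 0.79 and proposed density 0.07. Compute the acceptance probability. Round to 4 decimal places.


For symmetric proposals, acceptance = min(1, pi(x*)/pi(x))
= min(1, 0.07/0.79)
= min(1, 0.0886) = 0.0886

0.0886


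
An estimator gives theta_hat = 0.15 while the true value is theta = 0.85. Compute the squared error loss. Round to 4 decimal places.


The squared error loss is (theta_hat - theta)^2
= (0.15 - 0.85)^2
= (-0.7)^2 = 0.49

0.49


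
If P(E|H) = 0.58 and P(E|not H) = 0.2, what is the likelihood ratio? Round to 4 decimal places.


Likelihood ratio = P(E|H) / P(E|not H)
= 0.58 / 0.2
= 2.9

2.9


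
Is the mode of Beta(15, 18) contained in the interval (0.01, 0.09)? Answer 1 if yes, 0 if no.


Mode = (a-1)/(a+b-2) = 14/31 = 0.4516
Interval: (0.01, 0.09)
Contains mode? 0

0


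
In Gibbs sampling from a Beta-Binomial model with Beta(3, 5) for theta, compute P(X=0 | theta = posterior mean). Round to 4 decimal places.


Posterior mean = alpha/(alpha+beta) = 3/8 = 0.375
P(X=0|theta=mean) = 1 - theta = 0.625

0.625


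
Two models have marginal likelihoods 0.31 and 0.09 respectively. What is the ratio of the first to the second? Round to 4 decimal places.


Evidence ratio = 0.31 / 0.09
= 3.4444

3.4444


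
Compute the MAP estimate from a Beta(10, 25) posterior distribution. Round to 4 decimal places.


MAP = mode of Beta distribution
= (alpha - 1)/(alpha + beta - 2)
= (10-1)/(10+25-2)
= 9/33 = 0.2727

0.2727


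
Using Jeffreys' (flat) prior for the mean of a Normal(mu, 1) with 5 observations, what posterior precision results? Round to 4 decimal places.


Flat prior means prior precision is 0.
Posterior precision = n / sigma^2 = 5/1 = 5.0

5.0


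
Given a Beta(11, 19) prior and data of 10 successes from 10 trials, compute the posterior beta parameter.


Number of failures = 10 - 10 = 0
Posterior beta = 19 + 0 = 19

19


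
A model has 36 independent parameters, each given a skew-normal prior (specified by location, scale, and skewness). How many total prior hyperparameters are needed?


Each skew-normal prior needs 3 hyperparameters (location, scale, and skewness).
Total = 3 * 36 = 108

108


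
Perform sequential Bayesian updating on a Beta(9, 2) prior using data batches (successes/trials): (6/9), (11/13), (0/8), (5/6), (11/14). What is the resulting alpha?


Accumulate successes: 33
Posterior alpha = prior alpha + sum of successes
= 9 + 33 = 42

42


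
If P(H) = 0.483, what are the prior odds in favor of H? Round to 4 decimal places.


Prior odds = P(H) / (1 - P(H))
= 0.483 / 0.517
= 0.9342

0.9342


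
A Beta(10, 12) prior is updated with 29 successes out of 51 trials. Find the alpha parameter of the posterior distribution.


In the Beta-Binomial conjugate update:
alpha_post = alpha_prior + successes
= 10 + 29
= 39

39


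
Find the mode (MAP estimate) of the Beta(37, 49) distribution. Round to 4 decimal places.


For Beta(a,b) with a,b > 1:
Mode = (a-1)/(a+b-2) = (37-1)/(86-2)
= 36/84 = 0.4286

0.4286


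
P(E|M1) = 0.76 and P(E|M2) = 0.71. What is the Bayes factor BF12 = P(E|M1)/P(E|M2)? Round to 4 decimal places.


Bayes factor BF12 = P(E|M1) / P(E|M2)
= 0.76 / 0.71
= 1.0704

1.0704


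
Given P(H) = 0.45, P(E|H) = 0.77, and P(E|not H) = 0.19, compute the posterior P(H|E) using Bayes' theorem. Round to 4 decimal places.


By Bayes' theorem: P(H|E) = P(E|H)*P(H) / P(E)
P(E) = P(E|H)*P(H) + P(E|not H)*P(not H)
P(E) = 0.77*0.45 + 0.19*0.55 = 0.451
P(H|E) = 0.77*0.45 / 0.451 = 0.7683

0.7683


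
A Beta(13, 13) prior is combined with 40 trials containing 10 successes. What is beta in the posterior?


In conjugate updating:
beta_posterior = beta_prior + (n - k)
= 13 + (40 - 10)
= 13 + 30 = 43

43


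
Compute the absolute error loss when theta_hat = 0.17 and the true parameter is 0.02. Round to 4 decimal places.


L = |theta_hat - theta_true|
= |0.17 - 0.02| = 0.15

0.15


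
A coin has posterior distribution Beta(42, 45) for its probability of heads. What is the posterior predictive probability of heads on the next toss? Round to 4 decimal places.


Posterior predictive = E[theta] = alpha/(alpha+beta)
= 42/87
= 0.4828

0.4828


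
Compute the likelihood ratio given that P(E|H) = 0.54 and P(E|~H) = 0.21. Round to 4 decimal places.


LR = P(E|H) / P(E|~H)
= 0.54 / 0.21 = 2.5714

2.5714


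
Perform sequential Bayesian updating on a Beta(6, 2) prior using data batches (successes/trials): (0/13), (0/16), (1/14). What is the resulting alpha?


Accumulate successes: 1
Posterior alpha = prior alpha + sum of successes
= 6 + 1 = 7

7


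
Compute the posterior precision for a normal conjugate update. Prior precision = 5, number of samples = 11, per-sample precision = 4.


tau_post = tau_0 + n * tau
= 5 + 11 * 4 = 49

49


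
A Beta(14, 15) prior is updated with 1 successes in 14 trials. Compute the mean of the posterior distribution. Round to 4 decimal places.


After update: Beta(15, 28)
Mean = 15 / (15 + 28) = 15 / 43
= 0.3488

0.3488


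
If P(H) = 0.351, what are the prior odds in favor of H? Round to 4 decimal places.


Prior odds = P(H) / (1 - P(H))
= 0.351 / 0.649
= 0.5408

0.5408


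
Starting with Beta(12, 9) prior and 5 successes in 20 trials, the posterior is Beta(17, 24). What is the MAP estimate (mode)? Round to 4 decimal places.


The mode of Beta(a, b) when a > 1 and b > 1 is (a-1)/(a+b-2)
= (17 - 1) / (17 + 24 - 2)
= 16 / 39
= 0.4103

0.4103


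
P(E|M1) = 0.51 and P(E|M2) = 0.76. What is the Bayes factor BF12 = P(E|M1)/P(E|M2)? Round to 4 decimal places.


Bayes factor BF12 = P(E|M1) / P(E|M2)
= 0.51 / 0.76
= 0.6711

0.6711


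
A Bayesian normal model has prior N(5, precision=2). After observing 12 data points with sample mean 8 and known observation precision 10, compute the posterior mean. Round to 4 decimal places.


Posterior mean = (prior_precision * prior_mean + n * data_precision * data_mean) / (prior_precision + n * data_precision)
Numerator = 2*5 + 12*10*8 = 970
Denominator = 2 + 12*10 = 122
Posterior mean = 7.9508

7.9508


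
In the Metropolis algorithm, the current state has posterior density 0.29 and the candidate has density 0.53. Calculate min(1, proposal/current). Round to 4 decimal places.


Ratio = 0.53/0.29 = 1.8276
Acceptance probability = min(1, 1.8276)
= 1.0

1.0


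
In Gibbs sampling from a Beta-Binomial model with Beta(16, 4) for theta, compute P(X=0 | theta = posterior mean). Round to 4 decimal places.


Posterior mean = alpha/(alpha+beta) = 16/20 = 0.8
P(X=0|theta=mean) = 1 - theta = 0.2

0.2


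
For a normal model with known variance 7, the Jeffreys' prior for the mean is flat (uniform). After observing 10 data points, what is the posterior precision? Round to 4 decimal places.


Jeffreys' prior for normal mean (known variance) is flat.
Prior precision = 0.
Posterior precision = prior_prec + n/sigma^2 = 0 + 10/7
= 1.4286

1.4286


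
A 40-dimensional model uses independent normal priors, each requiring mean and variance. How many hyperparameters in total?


Per parameter: 2 (mean and variance).
Total = 40 * 2 = 80

80


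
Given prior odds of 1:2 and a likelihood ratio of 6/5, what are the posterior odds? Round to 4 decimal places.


Posterior odds = prior odds * LR
Prior odds = 1/2 = 0.5
LR = 6/5 = 1.2
Posterior odds = 0.5 * 1.2 = 0.6

0.6


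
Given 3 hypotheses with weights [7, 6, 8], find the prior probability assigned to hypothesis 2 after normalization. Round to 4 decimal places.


To normalize, divide each weight by the sum of all weights.
Sum = 21
Prior(H2) = 6/21 = 0.2857

0.2857


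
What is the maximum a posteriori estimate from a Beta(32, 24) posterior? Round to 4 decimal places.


The MAP estimate equals the mode of the distribution.
Mode of Beta(a,b) = (a-1)/(a+b-2)
= 31/54
= 0.5741

0.5741


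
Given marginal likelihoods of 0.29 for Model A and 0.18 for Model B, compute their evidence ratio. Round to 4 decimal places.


Ratio = ML(A) / ML(B) = 0.29/0.18
= 1.6111

1.6111


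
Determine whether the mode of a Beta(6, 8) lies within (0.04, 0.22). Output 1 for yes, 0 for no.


First find the mode: (a-1)/(a+b-2) = 0.4167
Is 0.4167 in (0.04, 0.22)? 0

0


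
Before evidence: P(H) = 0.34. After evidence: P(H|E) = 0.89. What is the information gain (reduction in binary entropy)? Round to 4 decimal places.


Prior entropy = 0.9248
Posterior entropy = 0.4999
Information gain = 0.9248 - 0.4999 = 0.4249

0.4249


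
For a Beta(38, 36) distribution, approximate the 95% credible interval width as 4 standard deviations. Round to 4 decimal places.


Variance of Beta(a,b) = ab / ((a+b)^2 * (a+b+1))
= 38*36 / ((74)^2 * 75)
= 0.0033
SD = sqrt(0.0033) = 0.0577
Width = 4 * SD = 0.2309

0.2309


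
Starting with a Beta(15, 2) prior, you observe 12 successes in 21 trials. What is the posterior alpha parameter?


For a Beta-Binomial conjugate model:
Posterior alpha = prior alpha + number of successes
= 15 + 12 = 27

27


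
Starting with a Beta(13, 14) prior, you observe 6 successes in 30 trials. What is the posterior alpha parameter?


For a Beta-Binomial conjugate model:
Posterior alpha = prior alpha + number of successes
= 13 + 6 = 19

19


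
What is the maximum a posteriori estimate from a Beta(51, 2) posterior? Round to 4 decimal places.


The MAP estimate equals the mode of the distribution.
Mode of Beta(a,b) = (a-1)/(a+b-2)
= 50/51
= 0.9804

0.9804


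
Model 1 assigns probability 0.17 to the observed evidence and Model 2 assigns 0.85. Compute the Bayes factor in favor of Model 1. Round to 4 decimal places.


BF = P(data|M1) / P(data|M2)
= 0.17 / 0.85 = 0.2

0.2


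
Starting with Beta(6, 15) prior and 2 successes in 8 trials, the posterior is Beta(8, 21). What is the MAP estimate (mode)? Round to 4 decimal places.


The mode of Beta(a, b) when a > 1 and b > 1 is (a-1)/(a+b-2)
= (8 - 1) / (8 + 21 - 2)
= 7 / 27
= 0.2593

0.2593


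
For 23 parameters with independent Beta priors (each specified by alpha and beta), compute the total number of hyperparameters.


A Beta prior has 2 hyperparameters per parameter.
Total = 23 * 2 = 46

46


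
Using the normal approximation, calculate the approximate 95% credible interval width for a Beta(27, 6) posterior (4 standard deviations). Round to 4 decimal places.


Var(Beta) = 27*6/(33^2 * 34) = 0.0044
SD = 0.0661
Width ~ 4*SD = 0.2646

0.2646


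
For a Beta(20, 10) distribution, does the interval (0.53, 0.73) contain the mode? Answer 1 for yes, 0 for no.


Mode of Beta(a,b) = (a-1)/(a+b-2)
= (20-1)/(20+10-2) = 0.6786
Check: 0.53 <= 0.6786 <= 0.73?
Result: 1

1


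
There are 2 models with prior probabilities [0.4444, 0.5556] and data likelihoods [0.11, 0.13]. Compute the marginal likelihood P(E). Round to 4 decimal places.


P(E) = sum over models of P(M_i) * P(E|M_i)
= 0.4444*0.11 + 0.5556*0.13
= 0.1211

0.1211


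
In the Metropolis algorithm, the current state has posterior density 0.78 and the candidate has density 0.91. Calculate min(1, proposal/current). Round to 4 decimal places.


Ratio = 0.91/0.78 = 1.1667
Acceptance probability = min(1, 1.1667)
= 1.0

1.0


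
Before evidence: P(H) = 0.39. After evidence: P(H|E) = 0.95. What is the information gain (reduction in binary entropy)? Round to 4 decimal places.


Prior entropy = 0.9648
Posterior entropy = 0.2864
Information gain = 0.9648 - 0.2864 = 0.6784

0.6784


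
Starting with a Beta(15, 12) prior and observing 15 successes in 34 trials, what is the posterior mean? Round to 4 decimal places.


Posterior parameters: alpha = 15 + 15 = 30
beta = 12 + 19 = 31
Posterior mean = alpha / (alpha + beta) = 30 / 61
= 0.4918

0.4918


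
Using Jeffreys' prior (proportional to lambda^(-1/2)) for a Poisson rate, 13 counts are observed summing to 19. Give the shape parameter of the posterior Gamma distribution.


Conjugate update: Gamma(prior_shape + S, prior_rate + n).
Prior shape = 0.5, prior rate = 0.
Posterior shape = 0.5 + S = 0.5 + 19 = 19.5

19.5


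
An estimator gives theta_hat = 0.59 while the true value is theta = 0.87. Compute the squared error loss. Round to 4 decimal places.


The squared error loss is (theta_hat - theta)^2
= (0.59 - 0.87)^2
= (-0.28)^2 = 0.0784

0.0784


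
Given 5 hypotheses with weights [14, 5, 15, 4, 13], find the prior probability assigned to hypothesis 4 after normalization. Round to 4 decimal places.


To normalize, divide each weight by the sum of all weights.
Sum = 51
Prior(H4) = 4/51 = 0.0784

0.0784


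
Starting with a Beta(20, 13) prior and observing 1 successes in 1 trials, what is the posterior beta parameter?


Posterior beta = prior beta + failures
Failures = 1 - 1 = 0
beta_post = 13 + 0 = 13

13


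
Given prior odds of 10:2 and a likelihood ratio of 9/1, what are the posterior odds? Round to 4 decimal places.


Posterior odds = prior odds * LR
Prior odds = 10/2 = 5.0
LR = 9/1 = 9.0
Posterior odds = 5.0 * 9.0 = 45.0

45.0


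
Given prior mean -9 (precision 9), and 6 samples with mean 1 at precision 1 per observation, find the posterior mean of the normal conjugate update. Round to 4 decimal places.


The posterior mean is a precision-weighted average of prior and data.
Post. prec. = 9 + 6 = 15
Post. mean = (-81 + 6)/15 = -75/15 = -5.0

-5.0


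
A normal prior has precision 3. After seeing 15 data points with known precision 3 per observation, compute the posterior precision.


In the conjugate normal model, precisions add:
tau_posterior = tau_prior + n * tau_data
= 3 + 15*3 = 48

48


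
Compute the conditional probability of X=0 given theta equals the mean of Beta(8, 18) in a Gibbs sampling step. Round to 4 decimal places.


Mean of Beta(8, 18) = 0.3077
P(X=0 | theta=0.3077) = 0.6923

0.6923


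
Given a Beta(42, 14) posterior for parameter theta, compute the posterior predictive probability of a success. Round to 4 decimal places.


For a Beta-Bernoulli model, the predictive probability is the mean:
P(success) = 42/(42+14) = 42/56 = 0.75

0.75


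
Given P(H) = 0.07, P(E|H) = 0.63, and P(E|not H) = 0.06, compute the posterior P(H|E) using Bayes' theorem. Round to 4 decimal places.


By Bayes' theorem: P(H|E) = P(E|H)*P(H) / P(E)
P(E) = P(E|H)*P(H) + P(E|not H)*P(not H)
P(E) = 0.63*0.07 + 0.06*0.93 = 0.0999
P(H|E) = 0.63*0.07 / 0.0999 = 0.4414

0.4414


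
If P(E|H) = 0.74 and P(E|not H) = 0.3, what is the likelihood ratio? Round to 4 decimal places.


Likelihood ratio = P(E|H) / P(E|not H)
= 0.74 / 0.3
= 2.4667

2.4667


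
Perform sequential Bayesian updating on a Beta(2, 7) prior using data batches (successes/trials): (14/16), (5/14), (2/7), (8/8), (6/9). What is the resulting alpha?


Accumulate successes: 35
Posterior alpha = prior alpha + sum of successes
= 2 + 35 = 37

37


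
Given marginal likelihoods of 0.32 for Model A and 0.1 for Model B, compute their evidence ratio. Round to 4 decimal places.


Ratio = ML(A) / ML(B) = 0.32/0.1
= 3.2

3.2


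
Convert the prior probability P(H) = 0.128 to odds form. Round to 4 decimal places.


P(not H) = 1 - 0.128 = 0.872
Odds = 0.128 / 0.872 = 0.1468

0.1468


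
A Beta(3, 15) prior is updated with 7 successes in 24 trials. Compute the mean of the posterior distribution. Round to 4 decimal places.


After update: Beta(10, 32)
Mean = 10 / (10 + 32) = 10 / 42
= 0.2381

0.2381


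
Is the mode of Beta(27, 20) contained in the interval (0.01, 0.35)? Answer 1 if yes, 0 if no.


Mode = (a-1)/(a+b-2) = 26/45 = 0.5778
Interval: (0.01, 0.35)
Contains mode? 0

0


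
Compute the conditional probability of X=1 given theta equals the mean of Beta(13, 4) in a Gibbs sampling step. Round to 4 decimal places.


Mean of Beta(13, 4) = 0.7647
P(X=1 | theta=0.7647) = 0.7647

0.7647


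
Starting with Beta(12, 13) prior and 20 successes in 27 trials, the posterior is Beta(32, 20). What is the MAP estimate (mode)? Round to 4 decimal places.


The mode of Beta(a, b) when a > 1 and b > 1 is (a-1)/(a+b-2)
= (32 - 1) / (32 + 20 - 2)
= 31 / 50
= 0.62

0.62


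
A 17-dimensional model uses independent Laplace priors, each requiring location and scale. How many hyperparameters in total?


Per parameter: 2 (location and scale).
Total = 17 * 2 = 34

34


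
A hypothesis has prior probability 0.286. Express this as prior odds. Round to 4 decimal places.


Odds = P(H) / P(not H) = 0.286 / 0.714
= 0.4006

0.4006


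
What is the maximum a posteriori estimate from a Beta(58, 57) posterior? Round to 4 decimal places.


The MAP estimate equals the mode of the distribution.
Mode of Beta(a,b) = (a-1)/(a+b-2)
= 57/113
= 0.5044

0.5044


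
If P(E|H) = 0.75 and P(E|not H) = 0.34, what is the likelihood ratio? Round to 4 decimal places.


Likelihood ratio = P(E|H) / P(E|not H)
= 0.75 / 0.34
= 2.2059

2.2059


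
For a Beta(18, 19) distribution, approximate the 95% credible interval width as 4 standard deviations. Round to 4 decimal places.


Variance of Beta(a,b) = ab / ((a+b)^2 * (a+b+1))
= 18*19 / ((37)^2 * 38)
= 0.0066
SD = sqrt(0.0066) = 0.0811
Width = 4 * SD = 0.3243

0.3243


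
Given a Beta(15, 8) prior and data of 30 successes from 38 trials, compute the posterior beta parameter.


Number of failures = 38 - 30 = 8
Posterior beta = 8 + 8 = 16

16


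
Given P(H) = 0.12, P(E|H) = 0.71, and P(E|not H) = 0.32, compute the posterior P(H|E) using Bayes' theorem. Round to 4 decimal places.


By Bayes' theorem: P(H|E) = P(E|H)*P(H) / P(E)
P(E) = P(E|H)*P(H) + P(E|not H)*P(not H)
P(E) = 0.71*0.12 + 0.32*0.88 = 0.3668
P(H|E) = 0.71*0.12 / 0.3668 = 0.2323

0.2323


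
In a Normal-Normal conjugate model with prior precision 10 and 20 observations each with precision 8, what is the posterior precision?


Posterior precision = prior precision + n * observation precision
= 10 + 20 * 8
= 10 + 160 = 170

170


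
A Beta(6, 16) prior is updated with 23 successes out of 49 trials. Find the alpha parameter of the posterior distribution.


In the Beta-Binomial conjugate update:
alpha_post = alpha_prior + successes
= 6 + 23
= 29

29


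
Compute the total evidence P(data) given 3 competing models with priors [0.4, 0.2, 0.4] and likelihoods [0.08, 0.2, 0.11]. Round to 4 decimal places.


Marginal likelihood = sum P(model_i) * P(data|model_i)
Model 1: 0.4 * 0.08 = 0.032
Model 2: 0.2 * 0.2 = 0.04
Model 3: 0.4 * 0.11 = 0.044
Total = 0.116

0.116


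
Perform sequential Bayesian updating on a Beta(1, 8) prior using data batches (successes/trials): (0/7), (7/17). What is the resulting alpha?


Accumulate successes: 7
Posterior alpha = prior alpha + sum of successes
= 1 + 7 = 8

8


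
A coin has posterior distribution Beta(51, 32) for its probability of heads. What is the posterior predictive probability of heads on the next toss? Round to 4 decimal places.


Posterior predictive = E[theta] = alpha/(alpha+beta)
= 51/83
= 0.6145

0.6145


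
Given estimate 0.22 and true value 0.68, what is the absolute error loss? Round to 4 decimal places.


Absolute error = |estimate - true|
= |-0.46| = 0.46

0.46


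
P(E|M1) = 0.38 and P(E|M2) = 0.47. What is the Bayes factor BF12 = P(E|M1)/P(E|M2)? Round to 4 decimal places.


Bayes factor BF12 = P(E|M1) / P(E|M2)
= 0.38 / 0.47
= 0.8085

0.8085


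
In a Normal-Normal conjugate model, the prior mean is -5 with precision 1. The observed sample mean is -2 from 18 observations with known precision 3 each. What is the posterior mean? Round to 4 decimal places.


Posterior precision = tau0 + n*tau = 1 + 18*3 = 55
Posterior mean = (tau0*mu0 + n*tau*xbar) / posterior_precision
= (1*-5 + 18*3*-2) / 55
= -113 / 55 = -2.0545

-2.0545


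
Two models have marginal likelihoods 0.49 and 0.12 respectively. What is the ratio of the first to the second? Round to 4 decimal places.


Evidence ratio = 0.49 / 0.12
= 4.0833

4.0833


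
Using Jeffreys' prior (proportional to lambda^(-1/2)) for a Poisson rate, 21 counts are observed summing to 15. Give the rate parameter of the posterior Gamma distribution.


Conjugate update: Gamma(prior_shape + S, prior_rate + n).
Prior shape = 0.5, prior rate = 0.
Posterior rate = 0 + n = 21

21.0


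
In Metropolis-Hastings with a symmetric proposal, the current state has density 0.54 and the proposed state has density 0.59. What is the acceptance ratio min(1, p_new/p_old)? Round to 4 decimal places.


Ratio = p_new / p_old = 0.59 / 0.54 = 1.0926
Acceptance = min(1, 1.0926) = 1.0

1.0


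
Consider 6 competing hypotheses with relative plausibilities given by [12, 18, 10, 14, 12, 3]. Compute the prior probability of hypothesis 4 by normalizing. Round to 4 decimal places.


Sum of weights = 12 + 18 + 10 + 14 + 12 + 3 = 69
Normalized prior for H4 = 14 / 69
= 0.2029

0.2029


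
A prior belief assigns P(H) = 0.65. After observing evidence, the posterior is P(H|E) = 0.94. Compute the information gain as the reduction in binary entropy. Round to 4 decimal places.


H(prior) = -0.65*log2(0.65) - 0.35*log2(0.35)
= 0.9341
H(post) = -0.94*log2(0.94) - 0.06*log2(0.06)
= 0.3274
IG = 0.9341 - 0.3274 = 0.6066

0.6066


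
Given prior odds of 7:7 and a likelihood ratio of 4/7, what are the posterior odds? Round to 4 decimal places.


Posterior odds = prior odds * LR
Prior odds = 7/7 = 1.0
LR = 4/7 = 0.5714
Posterior odds = 1.0 * 0.5714 = 0.5714

0.5714


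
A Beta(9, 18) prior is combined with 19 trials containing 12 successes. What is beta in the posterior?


In conjugate updating:
beta_posterior = beta_prior + (n - k)
= 18 + (19 - 12)
= 18 + 7 = 25

25


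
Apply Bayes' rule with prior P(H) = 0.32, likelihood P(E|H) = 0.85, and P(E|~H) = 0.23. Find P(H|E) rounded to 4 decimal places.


Step 1: Compute marginal P(E) = P(E|H)P(H) + P(E|~H)P(~H)
= 0.85*0.32 + 0.23*0.68 = 0.4284
Step 2: P(H|E) = P(E|H)P(H)/P(E) = 0.272/0.4284
= 0.6349

0.6349


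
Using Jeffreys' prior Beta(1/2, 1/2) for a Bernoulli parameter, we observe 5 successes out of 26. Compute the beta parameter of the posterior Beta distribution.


Conjugate update: Beta(0.5 + k, 0.5 + n - k).
k = 5, n - k = 21
Posterior beta = 0.5 + (n - k) = 0.5 + 21 = 21.5

21.5


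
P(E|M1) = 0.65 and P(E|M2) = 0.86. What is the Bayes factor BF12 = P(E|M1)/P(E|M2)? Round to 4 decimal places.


Bayes factor BF12 = P(E|M1) / P(E|M2)
= 0.65 / 0.86
= 0.7558

0.7558


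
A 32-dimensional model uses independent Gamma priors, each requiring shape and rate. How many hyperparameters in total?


Per parameter: 2 (shape and rate).
Total = 32 * 2 = 64

64


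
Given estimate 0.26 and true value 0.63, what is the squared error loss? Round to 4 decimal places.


Squared error = (estimate - true)^2
Difference = -0.37
Loss = -0.37^2 = 0.1369

0.1369


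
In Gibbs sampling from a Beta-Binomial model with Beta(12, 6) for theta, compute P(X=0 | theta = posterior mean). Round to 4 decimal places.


Posterior mean = alpha/(alpha+beta) = 12/18 = 0.6667
P(X=0|theta=mean) = 1 - theta = 0.3333

0.3333


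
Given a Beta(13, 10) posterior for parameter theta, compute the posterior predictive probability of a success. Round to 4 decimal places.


For a Beta-Bernoulli model, the predictive probability is the mean:
P(success) = 13/(13+10) = 13/23 = 0.5652

0.5652


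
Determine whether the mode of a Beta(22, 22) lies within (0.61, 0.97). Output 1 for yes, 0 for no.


First find the mode: (a-1)/(a+b-2) = 0.5
Is 0.5 in (0.61, 0.97)? 0

0


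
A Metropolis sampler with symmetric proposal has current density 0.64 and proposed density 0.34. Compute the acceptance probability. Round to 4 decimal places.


For symmetric proposals, acceptance = min(1, pi(x*)/pi(x))
= min(1, 0.34/0.64)
= min(1, 0.5312) = 0.5312

0.5312


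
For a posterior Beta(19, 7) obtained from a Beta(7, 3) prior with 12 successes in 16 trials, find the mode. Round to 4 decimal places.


Mode = (alpha - 1) / (alpha + beta - 2)
= 18 / 24
= 0.75

0.75


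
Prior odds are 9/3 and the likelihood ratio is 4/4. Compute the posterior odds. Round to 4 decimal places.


Posterior odds = prior odds * likelihood ratio
= (9/3) * (4/4)
= 36 / 12
= 3.0

3.0


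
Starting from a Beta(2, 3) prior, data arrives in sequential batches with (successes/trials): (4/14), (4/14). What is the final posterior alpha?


In sequential Bayesian updating, we sum all successes.
Total successes = 8
Final alpha = 2 + 8 = 10

10


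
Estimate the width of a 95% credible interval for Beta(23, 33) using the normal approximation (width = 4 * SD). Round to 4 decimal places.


For Beta(a,b): Var = ab/((a+b)^2(a+b+1))
Var = 0.0042, SD = 0.0652
Approximate 95% CI width = 4 * 0.0652 = 0.2606

0.2606


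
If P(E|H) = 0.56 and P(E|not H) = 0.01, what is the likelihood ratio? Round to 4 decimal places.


Likelihood ratio = P(E|H) / P(E|not H)
= 0.56 / 0.01
= 56.0

56.0


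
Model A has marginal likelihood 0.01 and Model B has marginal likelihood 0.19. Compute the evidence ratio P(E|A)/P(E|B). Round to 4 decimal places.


Evidence ratio = P(E|A) / P(E|B)
= 0.01 / 0.19
= 0.0526

0.0526


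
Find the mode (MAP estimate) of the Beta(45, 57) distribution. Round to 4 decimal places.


For Beta(a,b) with a,b > 1:
Mode = (a-1)/(a+b-2) = (45-1)/(102-2)
= 44/100 = 0.44

0.44


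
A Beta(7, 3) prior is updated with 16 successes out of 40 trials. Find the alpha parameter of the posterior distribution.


In the Beta-Binomial conjugate update:
alpha_post = alpha_prior + successes
= 7 + 16
= 23

23


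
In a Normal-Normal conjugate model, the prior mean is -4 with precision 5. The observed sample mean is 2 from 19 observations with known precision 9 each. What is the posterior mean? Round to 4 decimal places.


Posterior precision = tau0 + n*tau = 5 + 19*9 = 176
Posterior mean = (tau0*mu0 + n*tau*xbar) / posterior_precision
= (5*-4 + 19*9*2) / 176
= 322 / 176 = 1.8295

1.8295


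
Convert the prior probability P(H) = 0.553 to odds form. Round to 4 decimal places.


P(not H) = 1 - 0.553 = 0.447
Odds = 0.553 / 0.447 = 1.2371

1.2371


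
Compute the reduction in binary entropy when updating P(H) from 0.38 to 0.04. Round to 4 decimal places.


H_before = -p*log2(p) - (1-p)*log2(1-p) for p=0.38: 0.958
H_after for p=0.04: 0.2423
Reduction = 0.958 - 0.2423 = 0.7157

0.7157


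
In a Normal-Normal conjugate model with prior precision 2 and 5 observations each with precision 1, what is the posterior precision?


Posterior precision = prior precision + n * observation precision
= 2 + 5 * 1
= 2 + 5 = 7

7


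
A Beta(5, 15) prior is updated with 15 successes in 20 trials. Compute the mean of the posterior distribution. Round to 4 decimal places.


After update: Beta(20, 20)
Mean = 20 / (20 + 20) = 20 / 40
= 0.5

0.5


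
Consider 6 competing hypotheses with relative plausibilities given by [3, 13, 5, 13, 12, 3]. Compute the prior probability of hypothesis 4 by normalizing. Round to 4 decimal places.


Sum of weights = 3 + 13 + 5 + 13 + 12 + 3 = 49
Normalized prior for H4 = 13 / 49
= 0.2653

0.2653


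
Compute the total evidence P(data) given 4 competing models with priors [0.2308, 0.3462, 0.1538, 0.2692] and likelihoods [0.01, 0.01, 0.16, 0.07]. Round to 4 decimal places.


Marginal likelihood = sum P(model_i) * P(data|model_i)
Model 1: 0.2308 * 0.01 = 0.0023
Model 2: 0.3462 * 0.01 = 0.0035
Model 3: 0.1538 * 0.16 = 0.0246
Model 4: 0.2692 * 0.07 = 0.0188
Total = 0.0492

0.0492


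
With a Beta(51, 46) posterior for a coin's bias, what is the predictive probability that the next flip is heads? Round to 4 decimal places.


The predictive probability equals the posterior mean.
P(next = heads) = alpha / (alpha + beta)
= 51 / 97 = 0.5258

0.5258


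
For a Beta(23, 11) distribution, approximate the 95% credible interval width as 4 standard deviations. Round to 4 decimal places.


Variance of Beta(a,b) = ab / ((a+b)^2 * (a+b+1))
= 23*11 / ((34)^2 * 35)
= 0.0063
SD = sqrt(0.0063) = 0.0791
Width = 4 * SD = 0.3163

0.3163


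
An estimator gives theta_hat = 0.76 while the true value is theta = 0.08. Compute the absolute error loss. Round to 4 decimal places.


The absolute error loss is |theta_hat - theta|
= |0.76 - 0.08|
= 0.68

0.68


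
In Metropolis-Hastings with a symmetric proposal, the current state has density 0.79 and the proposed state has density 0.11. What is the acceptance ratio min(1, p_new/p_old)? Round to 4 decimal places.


Ratio = p_new / p_old = 0.11 / 0.79 = 0.1392
Acceptance = min(1, 0.1392) = 0.1392

0.1392


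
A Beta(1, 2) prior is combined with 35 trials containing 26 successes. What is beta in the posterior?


In conjugate updating:
beta_posterior = beta_prior + (n - k)
= 2 + (35 - 26)
= 2 + 9 = 11

11


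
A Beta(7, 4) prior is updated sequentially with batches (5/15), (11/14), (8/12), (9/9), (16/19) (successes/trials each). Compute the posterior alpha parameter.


Sequential conjugate updating is equivalent to a single batch update.
Total successes across all batches = 49
alpha_posterior = alpha_prior + total_successes = 7 + 49
= 56

56


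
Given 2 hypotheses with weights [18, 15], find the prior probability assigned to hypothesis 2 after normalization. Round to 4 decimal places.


To normalize, divide each weight by the sum of all weights.
Sum = 33
Prior(H2) = 15/33 = 0.4545

0.4545


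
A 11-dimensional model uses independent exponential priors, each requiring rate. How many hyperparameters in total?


Per parameter: 1 (rate).
Total = 11 * 1 = 11

11


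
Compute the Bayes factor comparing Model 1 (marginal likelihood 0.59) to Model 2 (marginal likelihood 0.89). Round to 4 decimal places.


BF12 = marginal likelihood of M1 / marginal likelihood of M2
= 0.59/0.89
= 0.6629

0.6629


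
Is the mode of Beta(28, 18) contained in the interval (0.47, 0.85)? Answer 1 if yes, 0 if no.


Mode = (a-1)/(a+b-2) = 27/44 = 0.6136
Interval: (0.47, 0.85)
Contains mode? 1

1
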